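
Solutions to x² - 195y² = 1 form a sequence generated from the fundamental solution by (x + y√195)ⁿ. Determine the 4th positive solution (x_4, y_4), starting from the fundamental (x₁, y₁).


Step 1: Find the fundamental solution (x₁, y₁) of x² - 195y² = 1.
  Expand √195 as a continued fraction. a₀ = ⌊√195⌋ = 13; iterate m_{k+1} = d_k·a_k − m_k, d_{k+1} = (195 − m_{k+1}²)/d_k, a_{k+1} = ⌊(a₀ + m_{k+1})/d_{k+1}⌋ (starting m₀ = 0, d₀ = 1), with convergents p_k = a_k·p_{k-1} + p_{k-2}, q_k = a_k·q_{k-1} + q_{k-2} (p₋₁ = 1, q₋₁ = 0):
  k = 0: a₀ = 13; p₀/q₀ = 13/1; p₀² − 195·q₀² = 169 − 195 = -26.
  k = 1: m = 13, d = 26, a = ⌊(13 + 13)/26⌋ = 1; p/q = (1·13 + 1)/(1·1 + 0) = 14/1; p² − 195·q² = 196 − 195 = 1.
  The first convergent with p² − 195·q² = 1 gives the fundamental solution (x₁, y₁) = (14, 1).
Step 2: Apply the recurrence (x_{n+1}, y_{n+1}) = (x₁x_n + 195y₁y_n, x₁y_n + y₁x_n) repeatedly.
  From (x_1, y_1) = (14, 1): x_2 = 14·14 + 195·1·1 = 391; y_2 = 14·1 + 1·14 = 28.
  From (x_2, y_2) = (391, 28): x_3 = 14·391 + 195·1·28 = 10934; y_3 = 14·28 + 1·391 = 783.
  From (x_3, y_3) = (10934, 783): x_4 = 14·10934 + 195·1·783 = 305761; y_4 = 14·783 + 1·10934 = 21896.
Step 3: Verify x_4² - 195·y_4² = 93489789121 - 93489789120 = 1 (should be 1). ✓

(x_1, y_1) = (14, 1); (x_4, y_4) = (305761, 21896).


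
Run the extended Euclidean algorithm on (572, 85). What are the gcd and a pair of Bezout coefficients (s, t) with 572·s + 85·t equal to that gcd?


Euclidean algorithm on (572, 85) — divide until remainder is 0:
  572 = 6 · 85 + 62
  85 = 1 · 62 + 23
  62 = 2 · 23 + 16
  23 = 1 · 16 + 7
  16 = 2 · 7 + 2
  7 = 3 · 2 + 1
  2 = 2 · 1 + 0
gcd(572, 85) = 1.
Track Bezout coefficients alongside the remainders: start with r₀ = 572 = a·1 + b·0 (s = 1, t = 0) and r₁ = 85 = a·0 + b·1 (s = 0, t = 1); each new remainder r_{k+1} = r_{k-1} − q_k·r_k inherits s_{k+1} = s_{k-1} − q_k·s_k, t_{k+1} = t_{k-1} − q_k·t_k, so r_k = a·s_k + b·t_k at every step:
  q = 6: r = 62, s = 1 − 6·0 = 1, t = 0 − 6·1 = -6  (check: 572·1 + 85·(-6) = 62)
  q = 1: r = 23, s = 0 − 1·1 = -1, t = 1 − 1·(-6) = 7  (check: 572·(-1) + 85·7 = 23)
  q = 2: r = 16, s = 1 − 2·(-1) = 3, t = -6 − 2·7 = -20  (check: 572·3 + 85·(-20) = 16)
  q = 1: r = 7, s = -1 − 1·3 = -4, t = 7 − 1·(-20) = 27  (check: 572·(-4) + 85·27 = 7)
  q = 2: r = 2, s = 3 − 2·(-4) = 11, t = -20 − 2·27 = -74  (check: 572·11 + 85·(-74) = 2)
  q = 3: r = 1, s = -4 − 3·11 = -37, t = 27 − 3·(-74) = 249  (check: 572·(-37) + 85·249 = 1)
The row with r = 1 (the gcd) gives the Bezout coefficients s = -37, t = 249.
Result: 572 · (-37) + 85 · (249) = 1.

gcd(572, 85) = 1; s = -37, t = 249 (check: 572·(-37) + 85·249 = 1).


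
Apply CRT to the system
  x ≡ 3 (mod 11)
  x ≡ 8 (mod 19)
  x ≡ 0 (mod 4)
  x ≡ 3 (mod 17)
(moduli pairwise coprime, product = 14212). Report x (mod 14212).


Product of moduli M = 11 · 19 · 4 · 17 = 14212.
Merge one congruence at a time:
  Start: x ≡ 3 (mod 11).
  Combine with x ≡ 8 (mod 19); new modulus lcm = 209.
    Write x = 3 + 11·t and substitute into x ≡ 8 (mod 19): 11·t ≡ 8 − 3 = 5 (mod 19).
    The inverse of 11 mod 19 is 7 (since 11·7 = 77 = 4·19 + 1), so t ≡ 7·5 = 35 ≡ 16 (mod 19).
    Then x = 3 + 11·16 = 179, valid modulo lcm(11, 19) = 209: x ≡ 179 (mod 209).
  Combine with x ≡ 0 (mod 4); new modulus lcm = 836.
    Write x = 179 + 209·t and substitute into x ≡ 0 (mod 4): 209·t ≡ 0 − 179 = -179 (mod 4).
    Reduce coefficients mod 4: 1·t ≡ 1 (mod 4).
    So t ≡ 1 (mod 4).
    Then x = 179 + 209·1 = 388, valid modulo lcm(209, 4) = 836: x ≡ 388 (mod 836).
  Combine with x ≡ 3 (mod 17); new modulus lcm = 14212.
    Write x = 388 + 836·t and substitute into x ≡ 3 (mod 17): 836·t ≡ 3 − 388 = -385 (mod 17).
    Reduce coefficients mod 17: 3·t ≡ 6 (mod 17).
    The inverse of 3 mod 17 is 6 (since 3·6 = 18 = 1·17 + 1), so t ≡ 6·6 = 36 ≡ 2 (mod 17).
    Then x = 388 + 836·2 = 2060, valid modulo lcm(836, 17) = 14212: x ≡ 2060 (mod 14212).
Verify against each original: 2060 mod 11 = 3, 2060 mod 19 = 8, 2060 mod 4 = 0, 2060 mod 17 = 3.

x ≡ 2060 (mod 14212).


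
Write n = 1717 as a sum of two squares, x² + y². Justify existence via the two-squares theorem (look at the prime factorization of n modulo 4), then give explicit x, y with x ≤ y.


Step 1: Factor n = 1717 = 17 · 101.
Step 2: Check the mod-4 condition on each prime factor: 17 ≡ 1 (mod 4), exponent 1; 101 ≡ 1 (mod 4), exponent 1.
All primes ≡ 3 (mod 4) appear to even exponent (or don't appear), so by the two-squares theorem n IS expressible as a sum of two squares.
Step 3: Build a representation. Here n = 17 · 101 is a product of primes ≡ 1 (mod 4). Each prime p ≡ 1 (mod 4) is itself a sum of two squares; find a² by testing p − a² for a perfect square:
  17: 17 − 1² = 16 = 4² ⇒ 17 = 1² + 4².
  101: 101 − 1² = 100 = 10² ⇒ 101 = 1² + 10².
  Combine using the Brahmagupta–Fibonacci identity (a² + b²)(c² + d²) = (ac − bd)² + (ad + bc)² = (ac + bd)² + (ad − bc)²:
  17 · 101 = 1717: from (1² + 4²)(1² + 10²), take (1·1 − 4·10, 1·10 + 4·1) = (1 − 40, 10 + 4) = (-39, 14); dropping signs (only squares matter) gives (39, 14); check 39² + 14² = 1521 + 196 = 1717 ✓.
Step 4: Order so x ≤ y and verify: 14² + 39² = 196 + 1521 = 1717 = n. ✓

n = 1717 = 14² + 39² (one valid representation with x ≤ y).


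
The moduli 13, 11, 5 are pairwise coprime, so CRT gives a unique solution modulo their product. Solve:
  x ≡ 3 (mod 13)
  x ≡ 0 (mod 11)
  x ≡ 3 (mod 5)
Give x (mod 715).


Moduli 13, 11, 5 are pairwise coprime; by CRT there is a unique solution modulo M = 13 · 11 · 5 = 715.
Solve pairwise, accumulating the modulus:
  Start with x ≡ 3 (mod 13).
  Combine with x ≡ 0 (mod 11): since gcd(13, 11) = 1, we get a unique residue mod 143.
    Write x = 3 + 13·t and substitute into x ≡ 0 (mod 11): 13·t ≡ 0 − 3 = -3 (mod 11).
    Reduce coefficients mod 11: 2·t ≡ 8 (mod 11).
    The inverse of 2 mod 11 is 6 (since 2·6 = 12 = 1·11 + 1), so t ≡ 6·8 = 48 ≡ 4 (mod 11).
    Then x = 3 + 13·4 = 55, valid modulo lcm(13, 11) = 143: x ≡ 55 (mod 143).
  Combine with x ≡ 3 (mod 5): since gcd(143, 5) = 1, we get a unique residue mod 715.
    Write x = 55 + 143·t and substitute into x ≡ 3 (mod 5): 143·t ≡ 3 − 55 = -52 (mod 5).
    Reduce coefficients mod 5: 3·t ≡ 3 (mod 5).
    The inverse of 3 mod 5 is 2 (since 3·2 = 6 = 1·5 + 1), so t ≡ 2·3 = 6 ≡ 1 (mod 5).
    Then x = 55 + 143·1 = 198, valid modulo lcm(143, 5) = 715: x ≡ 198 (mod 715).
Verify: 198 mod 13 = 3 ✓, 198 mod 11 = 0 ✓, 198 mod 5 = 3 ✓.

x ≡ 198 (mod 715).


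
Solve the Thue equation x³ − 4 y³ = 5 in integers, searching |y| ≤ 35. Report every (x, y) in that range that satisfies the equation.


The equation is x³ - 4y³ = 5. For fixed y, x³ = 4·y³ + 5, so a solution requires the RHS to be a perfect cube.
Strategy: iterate y from -35 to 35, compute RHS = 4·y³ + 5, and check whether it is a (positive or negative) perfect cube.
Check small values of y:
  y = 0: RHS = 5 is not a perfect cube.
  y = 1: RHS = 9 is not a perfect cube.
  y = -1: RHS = 1 = (1)³ ⇒ x = 1 works.
  y = 2: RHS = 37 is not a perfect cube.
  y = -2: RHS = -27 = (-3)³ ⇒ x = -3 works.
  y = 3: RHS = 113 is not a perfect cube.
  y = -3: RHS = -103 is not a perfect cube.
Continuing the search up to |y| = 35 finds no further solutions beyond those listed.
Collected solutions: (1, -1), (-3, -2).

Solutions (with |y| ≤ 35): (1, -1), (-3, -2).


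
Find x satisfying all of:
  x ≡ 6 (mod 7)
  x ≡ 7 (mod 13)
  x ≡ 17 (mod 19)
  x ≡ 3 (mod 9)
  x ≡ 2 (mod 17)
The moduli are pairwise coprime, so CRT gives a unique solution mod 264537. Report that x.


Product of moduli M = 7 · 13 · 19 · 9 · 17 = 264537.
Merge one congruence at a time:
  Start: x ≡ 6 (mod 7).
  Combine with x ≡ 7 (mod 13); new modulus lcm = 91.
    Write x = 6 + 7·t and substitute into x ≡ 7 (mod 13): 7·t ≡ 7 − 6 = 1 (mod 13).
    The inverse of 7 mod 13 is 2 (since 7·2 = 14 = 1·13 + 1), so t ≡ 2·1 = 2 ≡ 2 (mod 13).
    Then x = 6 + 7·2 = 20, valid modulo lcm(7, 13) = 91: x ≡ 20 (mod 91).
  Combine with x ≡ 17 (mod 19); new modulus lcm = 1729.
    Write x = 20 + 91·t and substitute into x ≡ 17 (mod 19): 91·t ≡ 17 − 20 = -3 (mod 19).
    Reduce coefficients mod 19: 15·t ≡ 16 (mod 19).
    The inverse of 15 mod 19 is 14 (since 15·14 = 210 = 11·19 + 1), so t ≡ 14·16 = 224 ≡ 15 (mod 19).
    Then x = 20 + 91·15 = 1385, valid modulo lcm(91, 19) = 1729: x ≡ 1385 (mod 1729).
  Combine with x ≡ 3 (mod 9); new modulus lcm = 15561.
    Write x = 1385 + 1729·t and substitute into x ≡ 3 (mod 9): 1729·t ≡ 3 − 1385 = -1382 (mod 9).
    Reduce coefficients mod 9: 1·t ≡ 4 (mod 9).
    So t ≡ 4 (mod 9).
    Then x = 1385 + 1729·4 = 8301, valid modulo lcm(1729, 9) = 15561: x ≡ 8301 (mod 15561).
  Combine with x ≡ 2 (mod 17); new modulus lcm = 264537.
    Write x = 8301 + 15561·t and substitute into x ≡ 2 (mod 17): 15561·t ≡ 2 − 8301 = -8299 (mod 17).
    Reduce coefficients mod 17: 6·t ≡ 14 (mod 17).
    The inverse of 6 mod 17 is 3 (since 6·3 = 18 = 1·17 + 1), so t ≡ 3·14 = 42 ≡ 8 (mod 17).
    Then x = 8301 + 15561·8 = 132789, valid modulo lcm(15561, 17) = 264537: x ≡ 132789 (mod 264537).
Verify against each original: 132789 mod 7 = 6, 132789 mod 13 = 7, 132789 mod 19 = 17, 132789 mod 9 = 3, 132789 mod 17 = 2.

x ≡ 132789 (mod 264537).


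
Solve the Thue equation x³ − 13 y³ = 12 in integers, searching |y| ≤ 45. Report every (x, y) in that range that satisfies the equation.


The equation is x³ - 13y³ = 12. For fixed y, x³ = 13·y³ + 12, so a solution requires the RHS to be a perfect cube.
Strategy: iterate y from -45 to 45, compute RHS = 13·y³ + 12, and check whether it is a (positive or negative) perfect cube.
Check small values of y:
  y = 0: RHS = 12 is not a perfect cube.
  y = 1: RHS = 25 is not a perfect cube.
  y = -1: RHS = -1 = (-1)³ ⇒ x = -1 works.
  y = 2: RHS = 116 is not a perfect cube.
  y = -2: RHS = -92 is not a perfect cube.
  y = 3: RHS = 363 is not a perfect cube.
  y = -3: RHS = -339 is not a perfect cube.
Continuing the search up to |y| = 45 finds no further solutions beyond those listed.
Collected solutions: (-1, -1).

Solutions (with |y| ≤ 45): (-1, -1).


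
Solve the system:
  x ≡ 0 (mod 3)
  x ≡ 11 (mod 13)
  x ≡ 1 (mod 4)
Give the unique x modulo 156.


Moduli 3, 13, 4 are pairwise coprime; by CRT there is a unique solution modulo M = 3 · 13 · 4 = 156.
Solve pairwise, accumulating the modulus:
  Start with x ≡ 0 (mod 3).
  Combine with x ≡ 11 (mod 13): since gcd(3, 13) = 1, we get a unique residue mod 39.
    Write x = 0 + 3·t and substitute into x ≡ 11 (mod 13): 3·t ≡ 11 − 0 = 11 (mod 13).
    The inverse of 3 mod 13 is 9 (since 3·9 = 27 = 2·13 + 1), so t ≡ 9·11 = 99 ≡ 8 (mod 13).
    Then x = 0 + 3·8 = 24, valid modulo lcm(3, 13) = 39: x ≡ 24 (mod 39).
  Combine with x ≡ 1 (mod 4): since gcd(39, 4) = 1, we get a unique residue mod 156.
    Write x = 24 + 39·t and substitute into x ≡ 1 (mod 4): 39·t ≡ 1 − 24 = -23 (mod 4).
    Reduce coefficients mod 4: 3·t ≡ 1 (mod 4).
    The inverse of 3 mod 4 is 3 (since 3·3 = 9 = 2·4 + 1), so t ≡ 3·1 = 3 ≡ 3 (mod 4).
    Then x = 24 + 39·3 = 141, valid modulo lcm(39, 4) = 156: x ≡ 141 (mod 156).
Verify: 141 mod 3 = 0 ✓, 141 mod 13 = 11 ✓, 141 mod 4 = 1 ✓.

x ≡ 141 (mod 156).


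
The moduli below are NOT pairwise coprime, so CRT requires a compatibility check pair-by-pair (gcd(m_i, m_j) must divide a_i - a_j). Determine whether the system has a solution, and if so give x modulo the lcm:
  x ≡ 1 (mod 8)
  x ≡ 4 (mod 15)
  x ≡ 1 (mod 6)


Moduli 8, 15, 6 are not pairwise coprime, so CRT works modulo lcm(m_i) when all pairwise compatibility conditions hold.
Pairwise compatibility: gcd(m_i, m_j) must divide a_i - a_j for every pair.
Merge one congruence at a time:
  Start: x ≡ 1 (mod 8).
  Combine with x ≡ 4 (mod 15): gcd(8, 15) = 1; 4 - 1 = 3, which IS divisible by 1, so compatible.
    Write x = 1 + 8·t and substitute into x ≡ 4 (mod 15): 8·t ≡ 4 − 1 = 3 (mod 15).
    The inverse of 8 mod 15 is 2 (since 8·2 = 16 = 1·15 + 1), so t ≡ 2·3 = 6 ≡ 6 (mod 15).
    Then x = 1 + 8·6 = 49, valid modulo lcm(8, 15) = 120: x ≡ 49 (mod 120).
  Combine with x ≡ 1 (mod 6): gcd(120, 6) = 6; 1 - 49 = -48, which IS divisible by 6, so compatible.
    Write x = 49 + 120·t and substitute into x ≡ 1 (mod 6): 120·t ≡ 1 − 49 = -48 (mod 6).
    Divide the congruence (and modulus) by g = 6: 20·t ≡ -8 (mod 1).
    Modulo 1 every t works; take t = 0.
    Then x = 49 + 120·0 = 49, valid modulo lcm(120, 6) = 120: x ≡ 49 (mod 120).
Verify: 49 mod 8 = 1, 49 mod 15 = 4, 49 mod 6 = 1.

x ≡ 49 (mod 120).


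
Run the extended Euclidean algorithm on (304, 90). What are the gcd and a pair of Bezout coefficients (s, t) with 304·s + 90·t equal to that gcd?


Euclidean algorithm on (304, 90) — divide until remainder is 0:
  304 = 3 · 90 + 34
  90 = 2 · 34 + 22
  34 = 1 · 22 + 12
  22 = 1 · 12 + 10
  12 = 1 · 10 + 2
  10 = 5 · 2 + 0
gcd(304, 90) = 2.
Track Bezout coefficients alongside the remainders: start with r₀ = 304 = a·1 + b·0 (s = 1, t = 0) and r₁ = 90 = a·0 + b·1 (s = 0, t = 1); each new remainder r_{k+1} = r_{k-1} − q_k·r_k inherits s_{k+1} = s_{k-1} − q_k·s_k, t_{k+1} = t_{k-1} − q_k·t_k, so r_k = a·s_k + b·t_k at every step:
  q = 3: r = 34, s = 1 − 3·0 = 1, t = 0 − 3·1 = -3  (check: 304·1 + 90·(-3) = 34)
  q = 2: r = 22, s = 0 − 2·1 = -2, t = 1 − 2·(-3) = 7  (check: 304·(-2) + 90·7 = 22)
  q = 1: r = 12, s = 1 − 1·(-2) = 3, t = -3 − 1·7 = -10  (check: 304·3 + 90·(-10) = 12)
  q = 1: r = 10, s = -2 − 1·3 = -5, t = 7 − 1·(-10) = 17  (check: 304·(-5) + 90·17 = 10)
  q = 1: r = 2, s = 3 − 1·(-5) = 8, t = -10 − 1·17 = -27  (check: 304·8 + 90·(-27) = 2)
The row with r = 2 (the gcd) gives the Bezout coefficients s = 8, t = -27.
Result: 304 · (8) + 90 · (-27) = 2.

gcd(304, 90) = 2; s = 8, t = -27 (check: 304·8 + 90·(-27) = 2).


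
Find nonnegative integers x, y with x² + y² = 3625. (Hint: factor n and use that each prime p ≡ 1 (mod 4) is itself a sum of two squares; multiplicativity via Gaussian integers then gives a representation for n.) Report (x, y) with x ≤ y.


Step 1: Factor n = 3625 = 5^3 · 29.
Step 2: Check the mod-4 condition on each prime factor: 5 ≡ 1 (mod 4), exponent 3; 29 ≡ 1 (mod 4), exponent 1.
All primes ≡ 3 (mod 4) appear to even exponent (or don't appear), so by the two-squares theorem n IS expressible as a sum of two squares.
Step 3: Build a representation. Group n = k² · m with k = 5 and m = 5 · 29 = 145 (a product of primes ≡ 1 (mod 4)); a representation of m scales to one of n via (k·x)² + (k·y)² = k²(x² + y²). Each prime p ≡ 1 (mod 4) is itself a sum of two squares; find a² by testing p − a² for a perfect square:
  5: 5 − 1² = 4 = 2² ⇒ 5 = 1² + 2².
  29: 29 − 1² = 28, 29 − 2² = 25 = 5² ⇒ 29 = 2² + 5².
  Combine using the Brahmagupta–Fibonacci identity (a² + b²)(c² + d²) = (ac − bd)² + (ad + bc)² = (ac + bd)² + (ad − bc)²:
  5 · 29 = 145: from (1² + 2²)(2² + 5²), take (1·2 − 2·5, 1·5 + 2·2) = (2 − 10, 5 + 4) = (-8, 9); dropping signs (only squares matter) gives (8, 9); check 8² + 9² = 64 + 81 = 145 ✓.
  Scale by k = 5: (5·8, 5·9) = (40, 45).
Step 4: Order so x ≤ y and verify: 40² + 45² = 1600 + 2025 = 3625 = n. ✓

n = 3625 = 40² + 45² (one valid representation with x ≤ y).


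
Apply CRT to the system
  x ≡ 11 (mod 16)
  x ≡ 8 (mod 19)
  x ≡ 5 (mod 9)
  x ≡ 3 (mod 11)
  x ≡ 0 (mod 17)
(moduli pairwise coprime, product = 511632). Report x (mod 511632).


Product of moduli M = 16 · 19 · 9 · 11 · 17 = 511632.
Merge one congruence at a time:
  Start: x ≡ 11 (mod 16).
  Combine with x ≡ 8 (mod 19); new modulus lcm = 304.
    Write x = 11 + 16·t and substitute into x ≡ 8 (mod 19): 16·t ≡ 8 − 11 = -3 (mod 19).
    Reduce coefficients mod 19: 16·t ≡ 16 (mod 19).
    The inverse of 16 mod 19 is 6 (since 16·6 = 96 = 5·19 + 1), so t ≡ 6·16 = 96 ≡ 1 (mod 19).
    Then x = 11 + 16·1 = 27, valid modulo lcm(16, 19) = 304: x ≡ 27 (mod 304).
  Combine with x ≡ 5 (mod 9); new modulus lcm = 2736.
    Write x = 27 + 304·t and substitute into x ≡ 5 (mod 9): 304·t ≡ 5 − 27 = -22 (mod 9).
    Reduce coefficients mod 9: 7·t ≡ 5 (mod 9).
    The inverse of 7 mod 9 is 4 (since 7·4 = 28 = 3·9 + 1), so t ≡ 4·5 = 20 ≡ 2 (mod 9).
    Then x = 27 + 304·2 = 635, valid modulo lcm(304, 9) = 2736: x ≡ 635 (mod 2736).
  Combine with x ≡ 3 (mod 11); new modulus lcm = 30096.
    Write x = 635 + 2736·t and substitute into x ≡ 3 (mod 11): 2736·t ≡ 3 − 635 = -632 (mod 11).
    Reduce coefficients mod 11: 8·t ≡ 6 (mod 11).
    The inverse of 8 mod 11 is 7 (since 8·7 = 56 = 5·11 + 1), so t ≡ 7·6 = 42 ≡ 9 (mod 11).
    Then x = 635 + 2736·9 = 25259, valid modulo lcm(2736, 11) = 30096: x ≡ 25259 (mod 30096).
  Combine with x ≡ 0 (mod 17); new modulus lcm = 511632.
    Write x = 25259 + 30096·t and substitute into x ≡ 0 (mod 17): 30096·t ≡ 0 − 25259 = -25259 (mod 17).
    Reduce coefficients mod 17: 6·t ≡ 3 (mod 17).
    The inverse of 6 mod 17 is 3 (since 6·3 = 18 = 1·17 + 1), so t ≡ 3·3 = 9 ≡ 9 (mod 17).
    Then x = 25259 + 30096·9 = 296123, valid modulo lcm(30096, 17) = 511632: x ≡ 296123 (mod 511632).
Verify against each original: 296123 mod 16 = 11, 296123 mod 19 = 8, 296123 mod 9 = 5, 296123 mod 11 = 3, 296123 mod 17 = 0.

x ≡ 296123 (mod 511632).


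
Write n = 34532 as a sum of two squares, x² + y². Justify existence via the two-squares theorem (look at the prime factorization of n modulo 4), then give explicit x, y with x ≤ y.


Step 1: Factor n = 34532 = 2^2 · 89 · 97.
Step 2: Check the mod-4 condition on each prime factor: 2 = 2 (special); 89 ≡ 1 (mod 4), exponent 1; 97 ≡ 1 (mod 4), exponent 1.
All primes ≡ 3 (mod 4) appear to even exponent (or don't appear), so by the two-squares theorem n IS expressible as a sum of two squares.
Step 3: Build a representation. Group n = k² · m with k = 2 and m = 89 · 97 = 8633 (a product of primes ≡ 1 (mod 4)); a representation of m scales to one of n via (k·x)² + (k·y)² = k²(x² + y²). Each prime p ≡ 1 (mod 4) is itself a sum of two squares; find a² by testing p − a² for a perfect square:
  89: 89 − 1² = 88, 89 − 2² = 85, 89 − 3² = 80, 89 − 4² = 73, 89 − 5² = 64 = 8² ⇒ 89 = 5² + 8².
  97: 97 − 1² = 96, 97 − 2² = 93, 97 − 3² = 88, 97 − 4² = 81 = 9² ⇒ 97 = 4² + 9².
  Combine using the Brahmagupta–Fibonacci identity (a² + b²)(c² + d²) = (ac − bd)² + (ad + bc)² = (ac + bd)² + (ad − bc)²:
  89 · 97 = 8633: from (5² + 8²)(4² + 9²), take (5·4 − 8·9, 5·9 + 8·4) = (20 − 72, 45 + 32) = (-52, 77); dropping signs (only squares matter) gives (52, 77); check 52² + 77² = 2704 + 5929 = 8633 ✓.
  Scale by k = 2: (2·52, 2·77) = (104, 154).
Step 4: Order so x ≤ y and verify: 104² + 154² = 10816 + 23716 = 34532 = n. ✓

n = 34532 = 104² + 154² (one valid representation with x ≤ y).


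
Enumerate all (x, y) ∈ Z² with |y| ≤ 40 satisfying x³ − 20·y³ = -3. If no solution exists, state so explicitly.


The equation is x³ - 20y³ = -3. For fixed y, x³ = 20·y³ − 3, so a solution requires the RHS to be a perfect cube.
Strategy: iterate y from -40 to 40, compute RHS = 20·y³ − 3, and check whether it is a (positive or negative) perfect cube.
Check small values of y:
  y = 0: RHS = -3 is not a perfect cube.
  y = 1: RHS = 17 is not a perfect cube.
  y = -1: RHS = -23 is not a perfect cube.
  y = 2: RHS = 157 is not a perfect cube.
  y = -2: RHS = -163 is not a perfect cube.
  y = 3: RHS = 537 is not a perfect cube.
  y = -3: RHS = -543 is not a perfect cube.
Continuing the search up to |y| = 40 finds no solutions either.
No (x, y) in the scanned range satisfies the equation.

No integer solutions with |y| ≤ 40.


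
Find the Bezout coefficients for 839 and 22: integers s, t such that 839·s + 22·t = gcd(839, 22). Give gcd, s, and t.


Euclidean algorithm on (839, 22) — divide until remainder is 0:
  839 = 38 · 22 + 3
  22 = 7 · 3 + 1
  3 = 3 · 1 + 0
gcd(839, 22) = 1.
Track Bezout coefficients alongside the remainders: start with r₀ = 839 = a·1 + b·0 (s = 1, t = 0) and r₁ = 22 = a·0 + b·1 (s = 0, t = 1); each new remainder r_{k+1} = r_{k-1} − q_k·r_k inherits s_{k+1} = s_{k-1} − q_k·s_k, t_{k+1} = t_{k-1} − q_k·t_k, so r_k = a·s_k + b·t_k at every step:
  q = 38: r = 3, s = 1 − 38·0 = 1, t = 0 − 38·1 = -38  (check: 839·1 + 22·(-38) = 3)
  q = 7: r = 1, s = 0 − 7·1 = -7, t = 1 − 7·(-38) = 267  (check: 839·(-7) + 22·267 = 1)
The row with r = 1 (the gcd) gives the Bezout coefficients s = -7, t = 267.
Result: 839 · (-7) + 22 · (267) = 1.

gcd(839, 22) = 1; s = -7, t = 267 (check: 839·(-7) + 22·267 = 1).


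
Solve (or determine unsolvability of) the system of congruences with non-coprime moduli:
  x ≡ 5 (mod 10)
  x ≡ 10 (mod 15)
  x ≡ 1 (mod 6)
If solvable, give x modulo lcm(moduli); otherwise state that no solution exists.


Moduli 10, 15, 6 are not pairwise coprime, so CRT works modulo lcm(m_i) when all pairwise compatibility conditions hold.
Pairwise compatibility: gcd(m_i, m_j) must divide a_i - a_j for every pair.
Merge one congruence at a time:
  Start: x ≡ 5 (mod 10).
  Combine with x ≡ 10 (mod 15): gcd(10, 15) = 5; 10 - 5 = 5, which IS divisible by 5, so compatible.
    Write x = 5 + 10·t and substitute into x ≡ 10 (mod 15): 10·t ≡ 10 − 5 = 5 (mod 15).
    Divide the congruence (and modulus) by g = 5: 2·t ≡ 1 (mod 3).
    The inverse of 2 mod 3 is 2 (since 2·2 = 4 = 1·3 + 1), so t ≡ 2·1 = 2 ≡ 2 (mod 3).
    Then x = 5 + 10·2 = 25, valid modulo lcm(10, 15) = 30: x ≡ 25 (mod 30).
  Combine with x ≡ 1 (mod 6): gcd(30, 6) = 6; 1 - 25 = -24, which IS divisible by 6, so compatible.
    Write x = 25 + 30·t and substitute into x ≡ 1 (mod 6): 30·t ≡ 1 − 25 = -24 (mod 6).
    Divide the congruence (and modulus) by g = 6: 5·t ≡ -4 (mod 1).
    Modulo 1 every t works; take t = 0.
    Then x = 25 + 30·0 = 25, valid modulo lcm(30, 6) = 30: x ≡ 25 (mod 30).
Verify: 25 mod 10 = 5, 25 mod 15 = 10, 25 mod 6 = 1.

x ≡ 25 (mod 30).


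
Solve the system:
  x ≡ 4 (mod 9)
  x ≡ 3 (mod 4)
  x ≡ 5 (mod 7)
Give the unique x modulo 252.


Moduli 9, 4, 7 are pairwise coprime; by CRT there is a unique solution modulo M = 9 · 4 · 7 = 252.
Solve pairwise, accumulating the modulus:
  Start with x ≡ 4 (mod 9).
  Combine with x ≡ 3 (mod 4): since gcd(9, 4) = 1, we get a unique residue mod 36.
    Write x = 4 + 9·t and substitute into x ≡ 3 (mod 4): 9·t ≡ 3 − 4 = -1 (mod 4).
    Reduce coefficients mod 4: 1·t ≡ 3 (mod 4).
    So t ≡ 3 (mod 4).
    Then x = 4 + 9·3 = 31, valid modulo lcm(9, 4) = 36: x ≡ 31 (mod 36).
  Combine with x ≡ 5 (mod 7): since gcd(36, 7) = 1, we get a unique residue mod 252.
    Write x = 31 + 36·t and substitute into x ≡ 5 (mod 7): 36·t ≡ 5 − 31 = -26 (mod 7).
    Reduce coefficients mod 7: 1·t ≡ 2 (mod 7).
    So t ≡ 2 (mod 7).
    Then x = 31 + 36·2 = 103, valid modulo lcm(36, 7) = 252: x ≡ 103 (mod 252).
Verify: 103 mod 9 = 4 ✓, 103 mod 4 = 3 ✓, 103 mod 7 = 5 ✓.

x ≡ 103 (mod 252).


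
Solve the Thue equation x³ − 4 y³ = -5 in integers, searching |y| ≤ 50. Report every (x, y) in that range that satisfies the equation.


The equation is x³ - 4y³ = -5. For fixed y, x³ = 4·y³ − 5, so a solution requires the RHS to be a perfect cube.
Strategy: iterate y from -50 to 50, compute RHS = 4·y³ − 5, and check whether it is a (positive or negative) perfect cube.
Check small values of y:
  y = 0: RHS = -5 is not a perfect cube.
  y = 1: RHS = -1 = (-1)³ ⇒ x = -1 works.
  y = -1: RHS = -9 is not a perfect cube.
  y = 2: RHS = 27 = (3)³ ⇒ x = 3 works.
  y = -2: RHS = -37 is not a perfect cube.
  y = 3: RHS = 103 is not a perfect cube.
  y = -3: RHS = -113 is not a perfect cube.
Continuing the search up to |y| = 50 finds no further solutions beyond those listed.
Collected solutions: (-1, 1), (3, 2).

Solutions (with |y| ≤ 50): (-1, 1), (3, 2).


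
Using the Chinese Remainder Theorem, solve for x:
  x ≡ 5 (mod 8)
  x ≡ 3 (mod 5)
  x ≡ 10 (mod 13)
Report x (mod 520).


Moduli 8, 5, 13 are pairwise coprime; by CRT there is a unique solution modulo M = 8 · 5 · 13 = 520.
Solve pairwise, accumulating the modulus:
  Start with x ≡ 5 (mod 8).
  Combine with x ≡ 3 (mod 5): since gcd(8, 5) = 1, we get a unique residue mod 40.
    Write x = 5 + 8·t and substitute into x ≡ 3 (mod 5): 8·t ≡ 3 − 5 = -2 (mod 5).
    Reduce coefficients mod 5: 3·t ≡ 3 (mod 5).
    The inverse of 3 mod 5 is 2 (since 3·2 = 6 = 1·5 + 1), so t ≡ 2·3 = 6 ≡ 1 (mod 5).
    Then x = 5 + 8·1 = 13, valid modulo lcm(8, 5) = 40: x ≡ 13 (mod 40).
  Combine with x ≡ 10 (mod 13): since gcd(40, 13) = 1, we get a unique residue mod 520.
    Write x = 13 + 40·t and substitute into x ≡ 10 (mod 13): 40·t ≡ 10 − 13 = -3 (mod 13).
    Reduce coefficients mod 13: 1·t ≡ 10 (mod 13).
    So t ≡ 10 (mod 13).
    Then x = 13 + 40·10 = 413, valid modulo lcm(40, 13) = 520: x ≡ 413 (mod 520).
Verify: 413 mod 8 = 5 ✓, 413 mod 5 = 3 ✓, 413 mod 13 = 10 ✓.

x ≡ 413 (mod 520).


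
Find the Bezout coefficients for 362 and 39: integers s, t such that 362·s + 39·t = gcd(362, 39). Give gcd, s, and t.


Euclidean algorithm on (362, 39) — divide until remainder is 0:
  362 = 9 · 39 + 11
  39 = 3 · 11 + 6
  11 = 1 · 6 + 5
  6 = 1 · 5 + 1
  5 = 5 · 1 + 0
gcd(362, 39) = 1.
Track Bezout coefficients alongside the remainders: start with r₀ = 362 = a·1 + b·0 (s = 1, t = 0) and r₁ = 39 = a·0 + b·1 (s = 0, t = 1); each new remainder r_{k+1} = r_{k-1} − q_k·r_k inherits s_{k+1} = s_{k-1} − q_k·s_k, t_{k+1} = t_{k-1} − q_k·t_k, so r_k = a·s_k + b·t_k at every step:
  q = 9: r = 11, s = 1 − 9·0 = 1, t = 0 − 9·1 = -9  (check: 362·1 + 39·(-9) = 11)
  q = 3: r = 6, s = 0 − 3·1 = -3, t = 1 − 3·(-9) = 28  (check: 362·(-3) + 39·28 = 6)
  q = 1: r = 5, s = 1 − 1·(-3) = 4, t = -9 − 1·28 = -37  (check: 362·4 + 39·(-37) = 5)
  q = 1: r = 1, s = -3 − 1·4 = -7, t = 28 − 1·(-37) = 65  (check: 362·(-7) + 39·65 = 1)
The row with r = 1 (the gcd) gives the Bezout coefficients s = -7, t = 65.
Result: 362 · (-7) + 39 · (65) = 1.

gcd(362, 39) = 1; s = -7, t = 65 (check: 362·(-7) + 39·65 = 1).


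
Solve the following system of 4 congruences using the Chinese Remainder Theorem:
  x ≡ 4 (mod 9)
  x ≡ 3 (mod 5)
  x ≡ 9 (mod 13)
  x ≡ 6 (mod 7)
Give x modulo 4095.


Product of moduli M = 9 · 5 · 13 · 7 = 4095.
Merge one congruence at a time:
  Start: x ≡ 4 (mod 9).
  Combine with x ≡ 3 (mod 5); new modulus lcm = 45.
    Write x = 4 + 9·t and substitute into x ≡ 3 (mod 5): 9·t ≡ 3 − 4 = -1 (mod 5).
    Reduce coefficients mod 5: 4·t ≡ 4 (mod 5).
    The inverse of 4 mod 5 is 4 (since 4·4 = 16 = 3·5 + 1), so t ≡ 4·4 = 16 ≡ 1 (mod 5).
    Then x = 4 + 9·1 = 13, valid modulo lcm(9, 5) = 45: x ≡ 13 (mod 45).
  Combine with x ≡ 9 (mod 13); new modulus lcm = 585.
    Write x = 13 + 45·t and substitute into x ≡ 9 (mod 13): 45·t ≡ 9 − 13 = -4 (mod 13).
    Reduce coefficients mod 13: 6·t ≡ 9 (mod 13).
    The inverse of 6 mod 13 is 11 (since 6·11 = 66 = 5·13 + 1), so t ≡ 11·9 = 99 ≡ 8 (mod 13).
    Then x = 13 + 45·8 = 373, valid modulo lcm(45, 13) = 585: x ≡ 373 (mod 585).
  Combine with x ≡ 6 (mod 7); new modulus lcm = 4095.
    Write x = 373 + 585·t and substitute into x ≡ 6 (mod 7): 585·t ≡ 6 − 373 = -367 (mod 7).
    Reduce coefficients mod 7: 4·t ≡ 4 (mod 7).
    The inverse of 4 mod 7 is 2 (since 4·2 = 8 = 1·7 + 1), so t ≡ 2·4 = 8 ≡ 1 (mod 7).
    Then x = 373 + 585·1 = 958, valid modulo lcm(585, 7) = 4095: x ≡ 958 (mod 4095).
Verify against each original: 958 mod 9 = 4, 958 mod 5 = 3, 958 mod 13 = 9, 958 mod 7 = 6.

x ≡ 958 (mod 4095).


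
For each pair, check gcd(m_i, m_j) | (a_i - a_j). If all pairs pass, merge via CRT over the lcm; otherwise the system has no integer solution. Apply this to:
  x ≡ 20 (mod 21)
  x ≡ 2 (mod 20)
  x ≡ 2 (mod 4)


Moduli 21, 20, 4 are not pairwise coprime, so CRT works modulo lcm(m_i) when all pairwise compatibility conditions hold.
Pairwise compatibility: gcd(m_i, m_j) must divide a_i - a_j for every pair.
Merge one congruence at a time:
  Start: x ≡ 20 (mod 21).
  Combine with x ≡ 2 (mod 20): gcd(21, 20) = 1; 2 - 20 = -18, which IS divisible by 1, so compatible.
    Write x = 20 + 21·t and substitute into x ≡ 2 (mod 20): 21·t ≡ 2 − 20 = -18 (mod 20).
    Reduce coefficients mod 20: 1·t ≡ 2 (mod 20).
    So t ≡ 2 (mod 20).
    Then x = 20 + 21·2 = 62, valid modulo lcm(21, 20) = 420: x ≡ 62 (mod 420).
  Combine with x ≡ 2 (mod 4): gcd(420, 4) = 4; 2 - 62 = -60, which IS divisible by 4, so compatible.
    Write x = 62 + 420·t and substitute into x ≡ 2 (mod 4): 420·t ≡ 2 − 62 = -60 (mod 4).
    Divide the congruence (and modulus) by g = 4: 105·t ≡ -15 (mod 1).
    Modulo 1 every t works; take t = 0.
    Then x = 62 + 420·0 = 62, valid modulo lcm(420, 4) = 420: x ≡ 62 (mod 420).
Verify: 62 mod 21 = 20, 62 mod 20 = 2, 62 mod 4 = 2.

x ≡ 62 (mod 420).


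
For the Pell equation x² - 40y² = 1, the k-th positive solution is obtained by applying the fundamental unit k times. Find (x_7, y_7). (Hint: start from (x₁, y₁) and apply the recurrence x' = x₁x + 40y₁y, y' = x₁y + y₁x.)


Step 1: Find the fundamental solution (x₁, y₁) of x² - 40y² = 1.
  Expand √40 as a continued fraction. a₀ = ⌊√40⌋ = 6; iterate m_{k+1} = d_k·a_k − m_k, d_{k+1} = (40 − m_{k+1}²)/d_k, a_{k+1} = ⌊(a₀ + m_{k+1})/d_{k+1}⌋ (starting m₀ = 0, d₀ = 1), with convergents p_k = a_k·p_{k-1} + p_{k-2}, q_k = a_k·q_{k-1} + q_{k-2} (p₋₁ = 1, q₋₁ = 0):
  k = 0: a₀ = 6; p₀/q₀ = 6/1; p₀² − 40·q₀² = 36 − 40 = -4.
  k = 1: m = 6, d = 4, a = ⌊(6 + 6)/4⌋ = 3; p/q = (3·6 + 1)/(3·1 + 0) = 19/3; p² − 40·q² = 361 − 360 = 1.
  The first convergent with p² − 40·q² = 1 gives the fundamental solution (x₁, y₁) = (19, 3).
Step 2: Apply the recurrence (x_{n+1}, y_{n+1}) = (x₁x_n + 40y₁y_n, x₁y_n + y₁x_n) repeatedly.
  From (x_1, y_1) = (19, 3): x_2 = 19·19 + 40·3·3 = 721; y_2 = 19·3 + 3·19 = 114.
  From (x_2, y_2) = (721, 114): x_3 = 19·721 + 40·3·114 = 27379; y_3 = 19·114 + 3·721 = 4329.
  From (x_3, y_3) = (27379, 4329): x_4 = 19·27379 + 40·3·4329 = 1039681; y_4 = 19·4329 + 3·27379 = 164388.
  From (x_4, y_4) = (1039681, 164388): x_5 = 19·1039681 + 40·3·164388 = 39480499; y_5 = 19·164388 + 3·1039681 = 6242415.
  From (x_5, y_5) = (39480499, 6242415): x_6 = 19·39480499 + 40·3·6242415 = 1499219281; y_6 = 19·6242415 + 3·39480499 = 237047382.
  From (x_6, y_6) = (1499219281, 237047382): x_7 = 19·1499219281 + 40·3·237047382 = 56930852179; y_7 = 19·237047382 + 3·1499219281 = 9001558101.
Step 3: Verify x_7² - 40·y_7² = 3241121929827149048041 - 3241121929827149048040 = 1 (should be 1). ✓

(x_1, y_1) = (19, 3); (x_7, y_7) = (56930852179, 9001558101).


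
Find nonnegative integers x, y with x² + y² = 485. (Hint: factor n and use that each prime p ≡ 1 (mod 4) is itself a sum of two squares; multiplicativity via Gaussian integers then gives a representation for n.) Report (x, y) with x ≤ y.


Step 1: Factor n = 485 = 5 · 97.
Step 2: Check the mod-4 condition on each prime factor: 5 ≡ 1 (mod 4), exponent 1; 97 ≡ 1 (mod 4), exponent 1.
All primes ≡ 3 (mod 4) appear to even exponent (or don't appear), so by the two-squares theorem n IS expressible as a sum of two squares.
Step 3: Build a representation. Here n = 5 · 97 is a product of primes ≡ 1 (mod 4). Each prime p ≡ 1 (mod 4) is itself a sum of two squares; find a² by testing p − a² for a perfect square:
  5: 5 − 1² = 4 = 2² ⇒ 5 = 1² + 2².
  97: 97 − 1² = 96, 97 − 2² = 93, 97 − 3² = 88, 97 − 4² = 81 = 9² ⇒ 97 = 4² + 9².
  Combine using the Brahmagupta–Fibonacci identity (a² + b²)(c² + d²) = (ac − bd)² + (ad + bc)² = (ac + bd)² + (ad − bc)²:
  5 · 97 = 485: from (1² + 2²)(4² + 9²), take (1·4 − 2·9, 1·9 + 2·4) = (4 − 18, 9 + 8) = (-14, 17); dropping signs (only squares matter) gives (14, 17); check 14² + 17² = 196 + 289 = 485 ✓.
Step 4: Order so x ≤ y and verify: 14² + 17² = 196 + 289 = 485 = n. ✓

n = 485 = 14² + 17² (one valid representation with x ≤ y).


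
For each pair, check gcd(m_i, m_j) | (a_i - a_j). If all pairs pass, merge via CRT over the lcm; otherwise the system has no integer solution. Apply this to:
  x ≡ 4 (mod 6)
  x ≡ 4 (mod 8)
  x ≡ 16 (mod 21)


Moduli 6, 8, 21 are not pairwise coprime, so CRT works modulo lcm(m_i) when all pairwise compatibility conditions hold.
Pairwise compatibility: gcd(m_i, m_j) must divide a_i - a_j for every pair.
Merge one congruence at a time:
  Start: x ≡ 4 (mod 6).
  Combine with x ≡ 4 (mod 8): gcd(6, 8) = 2; 4 - 4 = 0, which IS divisible by 2, so compatible.
    Write x = 4 + 6·t and substitute into x ≡ 4 (mod 8): 6·t ≡ 4 − 4 = 0 (mod 8).
    Divide the congruence (and modulus) by g = 2: 3·t ≡ 0 (mod 4).
    The inverse of 3 mod 4 is 3 (since 3·3 = 9 = 2·4 + 1), so t ≡ 3·0 = 0 ≡ 0 (mod 4).
    Then x = 4 + 6·0 = 4, valid modulo lcm(6, 8) = 24: x ≡ 4 (mod 24).
  Combine with x ≡ 16 (mod 21): gcd(24, 21) = 3; 16 - 4 = 12, which IS divisible by 3, so compatible.
    Write x = 4 + 24·t and substitute into x ≡ 16 (mod 21): 24·t ≡ 16 − 4 = 12 (mod 21).
    Divide the congruence (and modulus) by g = 3: 8·t ≡ 4 (mod 7).
    Reduce coefficients mod 7: 1·t ≡ 4 (mod 7).
    So t ≡ 4 (mod 7).
    Then x = 4 + 24·4 = 100, valid modulo lcm(24, 21) = 168: x ≡ 100 (mod 168).
Verify: 100 mod 6 = 4, 100 mod 8 = 4, 100 mod 21 = 16.

x ≡ 100 (mod 168).


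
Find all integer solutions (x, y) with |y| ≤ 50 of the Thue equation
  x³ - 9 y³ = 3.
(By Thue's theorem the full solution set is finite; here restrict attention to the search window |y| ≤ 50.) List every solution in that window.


The equation is x³ - 9y³ = 3. For fixed y, x³ = 9·y³ + 3, so a solution requires the RHS to be a perfect cube.
Strategy: iterate y from -50 to 50, compute RHS = 9·y³ + 3, and check whether it is a (positive or negative) perfect cube.
Check small values of y:
  y = 0: RHS = 3 is not a perfect cube.
  y = 1: RHS = 12 is not a perfect cube.
  y = -1: RHS = -6 is not a perfect cube.
  y = 2: RHS = 75 is not a perfect cube.
  y = -2: RHS = -69 is not a perfect cube.
  y = 3: RHS = 246 is not a perfect cube.
  y = -3: RHS = -240 is not a perfect cube.
Continuing the search up to |y| = 50 finds no solutions either.
No (x, y) in the scanned range satisfies the equation.

No integer solutions with |y| ≤ 50.


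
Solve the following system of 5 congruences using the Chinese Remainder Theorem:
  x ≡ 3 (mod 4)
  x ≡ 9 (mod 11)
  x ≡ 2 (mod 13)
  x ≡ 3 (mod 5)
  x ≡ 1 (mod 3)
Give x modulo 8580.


Product of moduli M = 4 · 11 · 13 · 5 · 3 = 8580.
Merge one congruence at a time:
  Start: x ≡ 3 (mod 4).
  Combine with x ≡ 9 (mod 11); new modulus lcm = 44.
    Write x = 3 + 4·t and substitute into x ≡ 9 (mod 11): 4·t ≡ 9 − 3 = 6 (mod 11).
    The inverse of 4 mod 11 is 3 (since 4·3 = 12 = 1·11 + 1), so t ≡ 3·6 = 18 ≡ 7 (mod 11).
    Then x = 3 + 4·7 = 31, valid modulo lcm(4, 11) = 44: x ≡ 31 (mod 44).
  Combine with x ≡ 2 (mod 13); new modulus lcm = 572.
    Write x = 31 + 44·t and substitute into x ≡ 2 (mod 13): 44·t ≡ 2 − 31 = -29 (mod 13).
    Reduce coefficients mod 13: 5·t ≡ 10 (mod 13).
    The inverse of 5 mod 13 is 8 (since 5·8 = 40 = 3·13 + 1), so t ≡ 8·10 = 80 ≡ 2 (mod 13).
    Then x = 31 + 44·2 = 119, valid modulo lcm(44, 13) = 572: x ≡ 119 (mod 572).
  Combine with x ≡ 3 (mod 5); new modulus lcm = 2860.
    Write x = 119 + 572·t and substitute into x ≡ 3 (mod 5): 572·t ≡ 3 − 119 = -116 (mod 5).
    Reduce coefficients mod 5: 2·t ≡ 4 (mod 5).
    The inverse of 2 mod 5 is 3 (since 2·3 = 6 = 1·5 + 1), so t ≡ 3·4 = 12 ≡ 2 (mod 5).
    Then x = 119 + 572·2 = 1263, valid modulo lcm(572, 5) = 2860: x ≡ 1263 (mod 2860).
  Combine with x ≡ 1 (mod 3); new modulus lcm = 8580.
    Write x = 1263 + 2860·t and substitute into x ≡ 1 (mod 3): 2860·t ≡ 1 − 1263 = -1262 (mod 3).
    Reduce coefficients mod 3: 1·t ≡ 1 (mod 3).
    So t ≡ 1 (mod 3).
    Then x = 1263 + 2860·1 = 4123, valid modulo lcm(2860, 3) = 8580: x ≡ 4123 (mod 8580).
Verify against each original: 4123 mod 4 = 3, 4123 mod 11 = 9, 4123 mod 13 = 2, 4123 mod 5 = 3, 4123 mod 3 = 1.

x ≡ 4123 (mod 8580).


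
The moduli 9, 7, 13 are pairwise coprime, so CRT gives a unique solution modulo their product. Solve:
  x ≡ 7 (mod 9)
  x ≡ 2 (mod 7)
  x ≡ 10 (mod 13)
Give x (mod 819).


Moduli 9, 7, 13 are pairwise coprime; by CRT there is a unique solution modulo M = 9 · 7 · 13 = 819.
Solve pairwise, accumulating the modulus:
  Start with x ≡ 7 (mod 9).
  Combine with x ≡ 2 (mod 7): since gcd(9, 7) = 1, we get a unique residue mod 63.
    Write x = 7 + 9·t and substitute into x ≡ 2 (mod 7): 9·t ≡ 2 − 7 = -5 (mod 7).
    Reduce coefficients mod 7: 2·t ≡ 2 (mod 7).
    The inverse of 2 mod 7 is 4 (since 2·4 = 8 = 1·7 + 1), so t ≡ 4·2 = 8 ≡ 1 (mod 7).
    Then x = 7 + 9·1 = 16, valid modulo lcm(9, 7) = 63: x ≡ 16 (mod 63).
  Combine with x ≡ 10 (mod 13): since gcd(63, 13) = 1, we get a unique residue mod 819.
    Write x = 16 + 63·t and substitute into x ≡ 10 (mod 13): 63·t ≡ 10 − 16 = -6 (mod 13).
    Reduce coefficients mod 13: 11·t ≡ 7 (mod 13).
    The inverse of 11 mod 13 is 6 (since 11·6 = 66 = 5·13 + 1), so t ≡ 6·7 = 42 ≡ 3 (mod 13).
    Then x = 16 + 63·3 = 205, valid modulo lcm(63, 13) = 819: x ≡ 205 (mod 819).
Verify: 205 mod 9 = 7 ✓, 205 mod 7 = 2 ✓, 205 mod 13 = 10 ✓.

x ≡ 205 (mod 819).


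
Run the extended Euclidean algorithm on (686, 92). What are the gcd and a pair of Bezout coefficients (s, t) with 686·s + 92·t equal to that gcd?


Euclidean algorithm on (686, 92) — divide until remainder is 0:
  686 = 7 · 92 + 42
  92 = 2 · 42 + 8
  42 = 5 · 8 + 2
  8 = 4 · 2 + 0
gcd(686, 92) = 2.
Track Bezout coefficients alongside the remainders: start with r₀ = 686 = a·1 + b·0 (s = 1, t = 0) and r₁ = 92 = a·0 + b·1 (s = 0, t = 1); each new remainder r_{k+1} = r_{k-1} − q_k·r_k inherits s_{k+1} = s_{k-1} − q_k·s_k, t_{k+1} = t_{k-1} − q_k·t_k, so r_k = a·s_k + b·t_k at every step:
  q = 7: r = 42, s = 1 − 7·0 = 1, t = 0 − 7·1 = -7  (check: 686·1 + 92·(-7) = 42)
  q = 2: r = 8, s = 0 − 2·1 = -2, t = 1 − 2·(-7) = 15  (check: 686·(-2) + 92·15 = 8)
  q = 5: r = 2, s = 1 − 5·(-2) = 11, t = -7 − 5·15 = -82  (check: 686·11 + 92·(-82) = 2)
The row with r = 2 (the gcd) gives the Bezout coefficients s = 11, t = -82.
Result: 686 · (11) + 92 · (-82) = 2.

gcd(686, 92) = 2; s = 11, t = -82 (check: 686·11 + 92·(-82) = 2).


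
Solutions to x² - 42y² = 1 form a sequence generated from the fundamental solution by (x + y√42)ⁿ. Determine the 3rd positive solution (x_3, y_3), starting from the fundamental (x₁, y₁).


Step 1: Find the fundamental solution (x₁, y₁) of x² - 42y² = 1.
  Expand √42 as a continued fraction. a₀ = ⌊√42⌋ = 6; iterate m_{k+1} = d_k·a_k − m_k, d_{k+1} = (42 − m_{k+1}²)/d_k, a_{k+1} = ⌊(a₀ + m_{k+1})/d_{k+1}⌋ (starting m₀ = 0, d₀ = 1), with convergents p_k = a_k·p_{k-1} + p_{k-2}, q_k = a_k·q_{k-1} + q_{k-2} (p₋₁ = 1, q₋₁ = 0):
  k = 0: a₀ = 6; p₀/q₀ = 6/1; p₀² − 42·q₀² = 36 − 42 = -6.
  k = 1: m = 6, d = 6, a = ⌊(6 + 6)/6⌋ = 2; p/q = (2·6 + 1)/(2·1 + 0) = 13/2; p² − 42·q² = 169 − 168 = 1.
  The first convergent with p² − 42·q² = 1 gives the fundamental solution (x₁, y₁) = (13, 2).
Step 2: Apply the recurrence (x_{n+1}, y_{n+1}) = (x₁x_n + 42y₁y_n, x₁y_n + y₁x_n) repeatedly.
  From (x_1, y_1) = (13, 2): x_2 = 13·13 + 42·2·2 = 337; y_2 = 13·2 + 2·13 = 52.
  From (x_2, y_2) = (337, 52): x_3 = 13·337 + 42·2·52 = 8749; y_3 = 13·52 + 2·337 = 1350.
Step 3: Verify x_3² - 42·y_3² = 76545001 - 76545000 = 1 (should be 1). ✓

(x_1, y_1) = (13, 2); (x_3, y_3) = (8749, 1350).
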